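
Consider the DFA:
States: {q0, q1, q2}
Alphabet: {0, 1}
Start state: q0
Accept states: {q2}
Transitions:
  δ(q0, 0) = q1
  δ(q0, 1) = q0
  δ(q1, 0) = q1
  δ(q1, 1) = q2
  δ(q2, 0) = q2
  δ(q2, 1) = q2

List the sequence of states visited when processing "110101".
Starting at q0
Read '1': q0 -> q0
Read '1': q0 -> q0
Read '0': q0 -> q1
Read '1': q1 -> q2
Read '0': q2 -> q2
Read '1': q2 -> q2

Final answer: q0 -> q0 -> q0 -> q1 -> q2 -> q2 -> q2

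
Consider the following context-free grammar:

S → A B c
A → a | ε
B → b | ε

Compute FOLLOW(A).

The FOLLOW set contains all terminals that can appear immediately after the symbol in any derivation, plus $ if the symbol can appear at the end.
A occurs in S → A B c followed by B c. Add FIRST(B) minus ε = {b}; B is nullable (B → ε), so what follows B can also follow A: the terminal c. FOLLOW(A) = {b, c}.

Final answer: {b, c}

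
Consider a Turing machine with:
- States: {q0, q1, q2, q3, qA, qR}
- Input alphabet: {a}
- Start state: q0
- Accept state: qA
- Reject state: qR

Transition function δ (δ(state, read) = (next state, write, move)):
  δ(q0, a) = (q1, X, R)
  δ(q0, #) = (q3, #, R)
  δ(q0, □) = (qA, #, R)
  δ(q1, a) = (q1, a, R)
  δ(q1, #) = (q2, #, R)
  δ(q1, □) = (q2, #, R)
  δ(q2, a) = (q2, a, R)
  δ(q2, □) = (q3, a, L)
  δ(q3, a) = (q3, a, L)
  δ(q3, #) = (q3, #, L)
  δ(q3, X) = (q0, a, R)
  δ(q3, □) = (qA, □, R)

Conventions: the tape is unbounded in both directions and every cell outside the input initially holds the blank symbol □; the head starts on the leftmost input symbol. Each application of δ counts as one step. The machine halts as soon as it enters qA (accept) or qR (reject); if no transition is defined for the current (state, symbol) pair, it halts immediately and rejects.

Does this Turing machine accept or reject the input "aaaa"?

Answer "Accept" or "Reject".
Trace (configuration after each step, as tape_left[state]tape_right with head position):
Step 0: [q0]aaaa (head at position 0)
Step 1: X[q1]aaa (head 1)
Step 2: Xa[q1]aa (head 2)
Step 3: Xaa[q1]a (head 3)
Step 4: Xaaa[q1]□ (head 4)
Step 5: Xaaa#[q2]□ (head 5)
Step 6: Xaaa[q3]#a (head 4)
Step 7: Xaa[q3]a#a (head 3)
Step 8: Xa[q3]aa#a (head 2)
Step 9: X[q3]aaa#a (head 1)
Step 10: [q3]Xaaa#a (head 0)
Step 11: a[q0]aaa#a (head 1)
Step 12: aX[q1]aa#a (head 2)
Step 13: aXa[q1]a#a (head 3)
Step 14: aXaa[q1]#a (head 4)
Step 15: aXaa#[q2]a (head 5)
Step 16: aXaa#a[q2]□ (head 6)
Step 17: aXaa#[q3]aa (head 5)
Step 18: aXaa[q3]#aa (head 4)
Step 19: aXa[q3]a#aa (head 3)
Step 20: aX[q3]aa#aa (head 2)
Step 21: a[q3]Xaa#aa (head 1)
Step 22: aa[q0]aa#aa (head 2)
Step 23: aaX[q1]a#aa (head 3)
Step 24: aaXa[q1]#aa (head 4)
Step 25: aaXa#[q2]aa (head 5)
Step 26: aaXa#a[q2]a (head 6)
Step 27: aaXa#aa[q2]□ (head 7)
Step 28: aaXa#a[q3]aa (head 6)
Step 29: aaXa#[q3]aaa (head 5)
Step 30: aaXa[q3]#aaa (head 4)
Step 31: aaX[q3]a#aaa (head 3)
Step 32: aa[q3]Xa#aaa (head 2)
Step 33: aaa[q0]a#aaa (head 3)
Step 34: aaaX[q1]#aaa (head 4)
Step 35: aaaX#[q2]aaa (head 5)
Step 36: aaaX#a[q2]aa (head 6)
Step 37: aaaX#aa[q2]a (head 7)
Step 38: aaaX#aaa[q2]□ (head 8)
Step 39: aaaX#aa[q3]aa (head 7)
Step 40: aaaX#a[q3]aaa (head 6)
Step 41: aaaX#[q3]aaaa (head 5)
Step 42: aaaX[q3]#aaaa (head 4)
Step 43: aaa[q3]X#aaaa (head 3)
Step 44: aaaa[q0]#aaaa (head 4)
Step 45: aaaa#[q3]aaaa (head 5)
Step 46: aaaa[q3]#aaaa (head 4)
Step 47: aaa[q3]a#aaaa (head 3)
Step 48: aa[q3]aa#aaaa (head 2)
Step 49: a[q3]aaa#aaaa (head 1)
Step 50: [q3]aaaa#aaaa (head 0)
Step 51: [q3]□aaaa#aaaa (head -1)
Step 52: □[qA]aaaa#aaaa (head 0)
The machine is in qA, so it halts and accepts.

Final answer: Accept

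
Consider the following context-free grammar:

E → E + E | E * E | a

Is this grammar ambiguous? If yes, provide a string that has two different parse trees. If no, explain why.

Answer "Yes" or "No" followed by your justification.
Two different leftmost derivations of a + a * a:
  (1) E ⇒ E + E ⇒ a + E ⇒ a + E * E ⇒ a + a * E ⇒ a + a * a   (tree groups a + (a * a))
  (2) E ⇒ E * E ⇒ E + E * E ⇒ a + E * E ⇒ a + a * E ⇒ a + a * a   (tree groups (a + a) * a)
Two distinct leftmost derivations = two distinct parse trees, so the grammar is ambiguous.

Final answer: Yes - the string 'a + a * a' has two distinct leftmost derivations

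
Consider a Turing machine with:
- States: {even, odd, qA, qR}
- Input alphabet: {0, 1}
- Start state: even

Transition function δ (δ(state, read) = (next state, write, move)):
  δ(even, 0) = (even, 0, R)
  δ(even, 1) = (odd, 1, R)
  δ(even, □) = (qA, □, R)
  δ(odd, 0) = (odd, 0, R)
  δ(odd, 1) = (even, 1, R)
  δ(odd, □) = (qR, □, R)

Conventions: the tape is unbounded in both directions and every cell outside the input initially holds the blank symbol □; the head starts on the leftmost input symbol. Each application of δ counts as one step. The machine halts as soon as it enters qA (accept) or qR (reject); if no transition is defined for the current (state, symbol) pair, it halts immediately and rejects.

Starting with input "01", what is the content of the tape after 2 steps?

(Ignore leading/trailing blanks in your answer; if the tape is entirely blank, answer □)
Step 0: [even]01 (head at position 0)
Step 1: δ(even, 0) = (even, 0, R)  ⊢  0[even]1 (head at position 1)
Step 2: δ(even, 1) = (odd, 1, R)  ⊢  01[odd]□ (head at position 2)
Tape after 2 steps (ignoring surrounding blanks): 01

Final answer: Tape: 01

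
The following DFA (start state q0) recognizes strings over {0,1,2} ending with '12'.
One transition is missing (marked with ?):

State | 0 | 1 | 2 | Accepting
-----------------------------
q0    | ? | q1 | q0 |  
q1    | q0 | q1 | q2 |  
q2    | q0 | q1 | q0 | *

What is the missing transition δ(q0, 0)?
q0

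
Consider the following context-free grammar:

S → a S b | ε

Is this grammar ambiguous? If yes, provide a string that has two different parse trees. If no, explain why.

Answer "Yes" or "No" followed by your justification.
At every step exactly one production applies: if the remaining string to generate is non-empty it starts with a and ends with b, forcing S → a S b; if it is empty, S → ε is forced. Hence each string a^n b^n has exactly one derivation (S → a S b applied n times, then S → ε) and one parse tree.

Final answer: No - the grammar is unambiguous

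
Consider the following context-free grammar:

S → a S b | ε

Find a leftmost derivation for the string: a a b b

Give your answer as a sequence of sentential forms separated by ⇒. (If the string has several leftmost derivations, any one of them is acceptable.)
Start with S.
Step 1: the leftmost non-terminal is S; apply S → a S b:  a S b
Step 2: the leftmost non-terminal is S; apply S → a S b:  a a S b b
Step 3: the leftmost non-terminal is S; apply S → ε:  a a b b

Final answer: S ⇒ a S b ⇒ a a S b b ⇒ a a b b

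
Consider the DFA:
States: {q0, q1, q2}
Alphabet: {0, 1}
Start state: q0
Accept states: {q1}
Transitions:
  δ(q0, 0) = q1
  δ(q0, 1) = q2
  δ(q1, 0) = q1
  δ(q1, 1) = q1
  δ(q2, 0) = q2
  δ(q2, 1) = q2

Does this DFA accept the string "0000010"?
Processing string "0000010":
  q0 --0--> q1
  q1 --0--> q1
  q1 --0--> q1
  q1 --0--> q1
  q1 --0--> q1
  q1 --1--> q1
  q1 --0--> q1
Final state: q1
Accept states: {q1}
q1 is an accept state, so the string is accepted.

Final answer: Yes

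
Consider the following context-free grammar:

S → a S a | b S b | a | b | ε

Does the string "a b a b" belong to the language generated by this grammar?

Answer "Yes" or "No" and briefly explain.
Every production places the same symbol at both ends (or yields a single symbol / ε), so every derived string is a palindrome. a b a b reversed is b a b a ≠ a b a b, so it is not a palindrome and cannot be derived (already the first step fails: the string starts with a but ends with b, so neither S → a S a nor S → b S b fits).

Final answer: No - no valid derivation exists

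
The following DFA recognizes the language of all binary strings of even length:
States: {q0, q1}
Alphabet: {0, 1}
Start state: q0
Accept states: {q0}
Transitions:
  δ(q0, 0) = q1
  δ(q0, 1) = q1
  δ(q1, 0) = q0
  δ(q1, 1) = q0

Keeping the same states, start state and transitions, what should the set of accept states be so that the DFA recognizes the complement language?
The DFA is complete (every state has a transition on every symbol), so the complement
is recognized by the same DFA with accepting and non-accepting states swapped.
Original accept states: {q0}
Complement accept states = All states - Original accept states
= {q0, q1} - {q0}
= {q1}
Complement language: strings of ODD length

Final answer: {q1}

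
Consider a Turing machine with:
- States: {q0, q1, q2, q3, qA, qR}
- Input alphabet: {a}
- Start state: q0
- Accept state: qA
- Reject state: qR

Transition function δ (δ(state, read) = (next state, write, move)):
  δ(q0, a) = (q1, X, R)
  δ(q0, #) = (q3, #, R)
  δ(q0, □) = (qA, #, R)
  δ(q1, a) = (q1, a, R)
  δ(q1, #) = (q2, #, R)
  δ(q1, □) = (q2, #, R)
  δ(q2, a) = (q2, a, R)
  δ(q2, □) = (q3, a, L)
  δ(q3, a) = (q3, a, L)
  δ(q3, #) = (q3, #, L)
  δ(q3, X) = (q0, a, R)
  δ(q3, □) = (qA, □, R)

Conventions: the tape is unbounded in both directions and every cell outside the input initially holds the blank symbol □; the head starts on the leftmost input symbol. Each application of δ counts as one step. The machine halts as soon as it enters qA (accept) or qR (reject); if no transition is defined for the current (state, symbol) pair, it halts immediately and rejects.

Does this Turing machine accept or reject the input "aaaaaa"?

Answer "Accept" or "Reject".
Trace (configuration after each step, as tape_left[state]tape_right with head position):
Step 0: [q0]aaaaaa (head at position 0)
Step 1: X[q1]aaaaa (head 1)
Step 2: Xa[q1]aaaa (head 2)
Step 3: Xaa[q1]aaa (head 3)
Step 4: Xaaa[q1]aa (head 4)
Step 5: Xaaaa[q1]a (head 5)
Step 6: Xaaaaa[q1]□ (head 6)
Step 7: Xaaaaa#[q2]□ (head 7)
Step 8: Xaaaaa[q3]#a (head 6)
Step 9: Xaaaa[q3]a#a (head 5)
Step 10: Xaaa[q3]aa#a (head 4)
Step 11: Xaa[q3]aaa#a (head 3)
Step 12: Xa[q3]aaaa#a (head 2)
Step 13: X[q3]aaaaa#a (head 1)
Step 14: [q3]Xaaaaa#a (head 0)
Step 15: a[q0]aaaaa#a (head 1)
Step 16: aX[q1]aaaa#a (head 2)
Step 17: aXa[q1]aaa#a (head 3)
Step 18: aXaa[q1]aa#a (head 4)
Step 19: aXaaa[q1]a#a (head 5)
Step 20: aXaaaa[q1]#a (head 6)
Step 21: aXaaaa#[q2]a (head 7)
Step 22: aXaaaa#a[q2]□ (head 8)
Step 23: aXaaaa#[q3]aa (head 7)
Step 24: aXaaaa[q3]#aa (head 6)
Step 25: aXaaa[q3]a#aa (head 5)
Step 26: aXaa[q3]aa#aa (head 4)
Step 27: aXa[q3]aaa#aa (head 3)
Step 28: aX[q3]aaaa#aa (head 2)
Step 29: a[q3]Xaaaa#aa (head 1)
Step 30: aa[q0]aaaa#aa (head 2)
Step 31: aaX[q1]aaa#aa (head 3)
Step 32: aaXa[q1]aa#aa (head 4)
Step 33: aaXaa[q1]a#aa (head 5)
Step 34: aaXaaa[q1]#aa (head 6)
Step 35: aaXaaa#[q2]aa (head 7)
Step 36: aaXaaa#a[q2]a (head 8)
Step 37: aaXaaa#aa[q2]□ (head 9)
Step 38: aaXaaa#a[q3]aa (head 8)
Step 39: aaXaaa#[q3]aaa (head 7)
Step 40: aaXaaa[q3]#aaa (head 6)
Step 41: aaXaa[q3]a#aaa (head 5)
Step 42: aaXa[q3]aa#aaa (head 4)
Step 43: aaX[q3]aaa#aaa (head 3)
Step 44: aa[q3]Xaaa#aaa (head 2)
Step 45: aaa[q0]aaa#aaa (head 3)
Step 46: aaaX[q1]aa#aaa (head 4)
Step 47: aaaXa[q1]a#aaa (head 5)
Step 48: aaaXaa[q1]#aaa (head 6)
Step 49: aaaXaa#[q2]aaa (head 7)
Step 50: aaaXaa#a[q2]aa (head 8)
Step 51: aaaXaa#aa[q2]a (head 9)
Step 52: aaaXaa#aaa[q2]□ (head 10)
Step 53: aaaXaa#aa[q3]aa (head 9)
Step 54: aaaXaa#a[q3]aaa (head 8)
Step 55: aaaXaa#[q3]aaaa (head 7)
Step 56: aaaXaa[q3]#aaaa (head 6)
Step 57: aaaXa[q3]a#aaaa (head 5)
Step 58: aaaX[q3]aa#aaaa (head 4)
Step 59: aaa[q3]Xaa#aaaa (head 3)
Step 60: aaaa[q0]aa#aaaa (head 4)
Step 61: aaaaX[q1]a#aaaa (head 5)
Step 62: aaaaXa[q1]#aaaa (head 6)
Step 63: aaaaXa#[q2]aaaa (head 7)
Step 64: aaaaXa#a[q2]aaa (head 8)
Step 65: aaaaXa#aa[q2]aa (head 9)
Step 66: aaaaXa#aaa[q2]a (head 10)
Step 67: aaaaXa#aaaa[q2]□ (head 11)
Step 68: aaaaXa#aaa[q3]aa (head 10)
Step 69: aaaaXa#aa[q3]aaa (head 9)
Step 70: aaaaXa#a[q3]aaaa (head 8)
Step 71: aaaaXa#[q3]aaaaa (head 7)
Step 72: aaaaXa[q3]#aaaaa (head 6)
Step 73: aaaaX[q3]a#aaaaa (head 5)
Step 74: aaaa[q3]Xa#aaaaa (head 4)
Step 75: aaaaa[q0]a#aaaaa (head 5)
Step 76: aaaaaX[q1]#aaaaa (head 6)
Step 77: aaaaaX#[q2]aaaaa (head 7)
Step 78: aaaaaX#a[q2]aaaa (head 8)
Step 79: aaaaaX#aa[q2]aaa (head 9)
Step 80: aaaaaX#aaa[q2]aa (head 10)
Step 81: aaaaaX#aaaa[q2]a (head 11)
Step 82: aaaaaX#aaaaa[q2]□ (head 12)
Step 83: aaaaaX#aaaa[q3]aa (head 11)
Step 84: aaaaaX#aaa[q3]aaa (head 10)
Step 85: aaaaaX#aa[q3]aaaa (head 9)
Step 86: aaaaaX#a[q3]aaaaa (head 8)
Step 87: aaaaaX#[q3]aaaaaa (head 7)
Step 88: aaaaaX[q3]#aaaaaa (head 6)
Step 89: aaaaa[q3]X#aaaaaa (head 5)
Step 90: aaaaaa[q0]#aaaaaa (head 6)
Step 91: aaaaaa#[q3]aaaaaa (head 7)
Step 92: aaaaaa[q3]#aaaaaa (head 6)
Step 93: aaaaa[q3]a#aaaaaa (head 5)
Step 94: aaaa[q3]aa#aaaaaa (head 4)
Step 95: aaa[q3]aaa#aaaaaa (head 3)
Step 96: aa[q3]aaaa#aaaaaa (head 2)
Step 97: a[q3]aaaaa#aaaaaa (head 1)
Step 98: [q3]aaaaaa#aaaaaa (head 0)
Step 99: [q3]□aaaaaa#aaaaaa (head -1)
Step 100: □[qA]aaaaaa#aaaaaa (head 0)
The machine is in qA, so it halts and accepts.

Final answer: Accept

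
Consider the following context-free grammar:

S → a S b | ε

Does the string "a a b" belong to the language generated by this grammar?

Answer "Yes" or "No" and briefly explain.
Every derivation applies S → a S b some number n of times and then S → ε, producing a^n b^n with equally many a's and b's. The string a a b has two a's but only one b, so it cannot be derived.

Final answer: No - no valid derivation exists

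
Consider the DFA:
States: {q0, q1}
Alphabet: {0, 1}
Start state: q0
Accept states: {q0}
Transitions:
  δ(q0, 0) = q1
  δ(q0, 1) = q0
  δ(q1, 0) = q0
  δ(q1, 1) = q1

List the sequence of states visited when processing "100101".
Starting at q0
Read '1': q0 -> q0
Read '0': q0 -> q1
Read '0': q1 -> q0
Read '1': q0 -> q0
Read '0': q0 -> q1
Read '1': q1 -> q1

Final answer: q0 -> q0 -> q1 -> q0 -> q0 -> q1 -> q1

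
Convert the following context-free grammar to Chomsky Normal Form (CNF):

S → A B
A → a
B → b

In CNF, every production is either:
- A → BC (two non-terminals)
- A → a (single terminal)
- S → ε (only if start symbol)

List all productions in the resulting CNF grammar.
The grammar has no ε-productions or unit productions to eliminate.
S → A B is already in CNF (two non-terminals) – keep it.
A → a is already in CNF (single terminal) – keep it.
B → b is already in CNF (single terminal) – keep it.
Resulting CNF grammar (3 productions): A → a; B → b; S → A B

Final answer: A → a; B → b; S → A B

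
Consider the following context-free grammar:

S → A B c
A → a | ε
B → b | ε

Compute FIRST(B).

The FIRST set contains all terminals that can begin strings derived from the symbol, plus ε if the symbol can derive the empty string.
B → b contributes b; B → ε makes B nullable, contributing ε. FIRST(B) = {b, ε}.

Final answer: {b, ε}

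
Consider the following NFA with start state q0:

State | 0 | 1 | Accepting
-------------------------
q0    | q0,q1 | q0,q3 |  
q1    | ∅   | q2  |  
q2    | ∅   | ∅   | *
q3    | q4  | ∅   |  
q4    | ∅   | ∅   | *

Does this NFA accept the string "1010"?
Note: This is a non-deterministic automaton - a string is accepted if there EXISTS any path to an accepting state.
Track the set of states the NFA could be in: start {q0}
Read '1': {q0} → {q0, q3}
Read '0': {q0, q3} → {q0, q1, q4}
Read '1': {q0, q1, q4} → {q0, q2, q3}
Read '0': {q0, q2, q3} → {q0, q1, q4}
Final set {q0, q1, q4} contains accepting state(s) {q4} → accepted.

Final answer: Yes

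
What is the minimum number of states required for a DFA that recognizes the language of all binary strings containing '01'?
Language: binary strings containing '01'
Lower bound (Myhill–Nerode): the prefixes ε, 0, 01 are pairwise distinguishable:
  ε vs 01: suffix ε distinguishes them (ε is rejected, 01 is accepted)
  0 vs 01: suffix ε distinguishes them (0 is rejected, 01 is accepted)
  ε vs 0: suffix 1 distinguishes them (ε·1 = 1 is rejected, 0·1 = 01 is accepted)
So any DFA needs at least 3 states.
Upper bound: a DFA with 3 states exists (one state per class above: 'no progress', 'last symbol 0', and 'seen 01' (accepting sink)).
Minimum states: 3

Final answer: 3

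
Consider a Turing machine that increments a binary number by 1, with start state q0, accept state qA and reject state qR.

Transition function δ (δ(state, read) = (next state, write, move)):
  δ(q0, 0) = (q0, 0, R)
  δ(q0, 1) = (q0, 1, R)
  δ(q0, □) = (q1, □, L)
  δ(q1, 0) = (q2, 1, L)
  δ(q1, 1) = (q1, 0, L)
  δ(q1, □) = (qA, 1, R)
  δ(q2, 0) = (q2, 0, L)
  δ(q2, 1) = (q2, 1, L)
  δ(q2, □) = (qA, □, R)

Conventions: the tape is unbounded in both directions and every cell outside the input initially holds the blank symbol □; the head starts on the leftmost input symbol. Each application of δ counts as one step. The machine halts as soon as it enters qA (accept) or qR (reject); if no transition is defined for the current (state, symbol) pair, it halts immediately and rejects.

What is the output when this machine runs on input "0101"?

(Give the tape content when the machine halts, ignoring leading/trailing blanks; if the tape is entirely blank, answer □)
Step 0: [q0]0101 (head at position 0)
Step 1: δ(q0, 0) = (q0, 0, R)  ⊢  0[q0]101 (head at position 1)
Step 2: δ(q0, 1) = (q0, 1, R)  ⊢  01[q0]01 (head at position 2)
Step 3: δ(q0, 0) = (q0, 0, R)  ⊢  010[q0]1 (head at position 3)
Step 4: δ(q0, 1) = (q0, 1, R)  ⊢  0101[q0]□ (head at position 4)
Step 5: δ(q0, □) = (q1, □, L)  ⊢  010[q1]1□ (head at position 3)
Step 6: δ(q1, 1) = (q1, 0, L)  ⊢  01[q1]00□ (head at position 2)
Step 7: δ(q1, 0) = (q2, 1, L)  ⊢  0[q2]110□ (head at position 1)
Step 8: δ(q2, 1) = (q2, 1, L)  ⊢  [q2]0110□ (head at position 0)
Step 9: δ(q2, 0) = (q2, 0, L)  ⊢  [q2]□0110□ (head at position -1)
Step 10: δ(q2, □) = (qA, □, R)  ⊢  □[qA]0110□ (head at position 0)
The machine is in qA, so it halts and accepts.
Tape content when halted (ignoring surrounding blanks): 0110

Final answer: Output: 0110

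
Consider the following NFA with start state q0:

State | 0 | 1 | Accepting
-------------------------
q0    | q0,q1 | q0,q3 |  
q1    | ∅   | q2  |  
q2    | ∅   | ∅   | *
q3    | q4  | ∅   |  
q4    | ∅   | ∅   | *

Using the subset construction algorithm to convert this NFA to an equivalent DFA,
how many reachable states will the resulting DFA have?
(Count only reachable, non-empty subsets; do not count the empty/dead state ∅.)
Start subset: {q0}
{q0}: on 0 → {q0, q1}, on 1 → {q0, q3}
{q0, q1}: on 0 → {q0, q1}, on 1 → {q0, q2, q3}
{q0, q3}: on 0 → {q0, q1, q4}, on 1 → {q0, q3}
{q0, q2, q3}: on 0 → {q0, q1, q4}, on 1 → {q0, q3}
{q0, q1, q4}: on 0 → {q0, q1}, on 1 → {q0, q2, q3}
Reachable non-empty subsets: {q0}, {q0, q1}, {q0, q3}, {q0, q2, q3}, {q0, q1, q4} — 5 in total.

Final answer: 5 states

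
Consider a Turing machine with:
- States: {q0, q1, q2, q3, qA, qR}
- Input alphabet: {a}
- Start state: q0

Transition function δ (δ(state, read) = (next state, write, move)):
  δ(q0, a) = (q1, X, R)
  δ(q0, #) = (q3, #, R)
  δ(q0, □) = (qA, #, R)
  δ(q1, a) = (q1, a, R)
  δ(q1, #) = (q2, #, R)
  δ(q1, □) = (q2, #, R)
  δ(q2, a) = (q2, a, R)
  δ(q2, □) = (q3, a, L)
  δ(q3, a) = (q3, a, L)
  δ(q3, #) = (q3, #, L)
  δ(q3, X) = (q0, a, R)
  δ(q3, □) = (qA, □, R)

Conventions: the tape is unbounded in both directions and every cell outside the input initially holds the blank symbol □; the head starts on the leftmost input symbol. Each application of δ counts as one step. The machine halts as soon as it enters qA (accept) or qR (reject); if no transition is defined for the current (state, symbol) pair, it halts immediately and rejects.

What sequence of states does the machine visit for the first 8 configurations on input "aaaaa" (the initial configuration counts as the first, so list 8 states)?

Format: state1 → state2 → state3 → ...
Step 0: [q0]aaaaa (head at position 0)
Step 1: δ(q0, a) = (q1, X, R)  ⊢  X[q1]aaaa (head at position 1)
Step 2: δ(q1, a) = (q1, a, R)  ⊢  Xa[q1]aaa (head at position 2)
Step 3: δ(q1, a) = (q1, a, R)  ⊢  Xaa[q1]aa (head at position 3)
Step 4: δ(q1, a) = (q1, a, R)  ⊢  Xaaa[q1]a (head at position 4)
Step 5: δ(q1, a) = (q1, a, R)  ⊢  Xaaaa[q1]□ (head at position 5)
Step 6: δ(q1, □) = (q2, #, R)  ⊢  Xaaaa#[q2]□ (head at position 6)
Step 7: δ(q2, □) = (q3, a, L)  ⊢  Xaaaa[q3]#a (head at position 5)
Reading off the states of these 8 configurations: q0 → q1 → q1 → q1 → q1 → q1 → q2 → q3

Final answer: q0 → q1 → q1 → q1 → q1 → q1 → q2 → q3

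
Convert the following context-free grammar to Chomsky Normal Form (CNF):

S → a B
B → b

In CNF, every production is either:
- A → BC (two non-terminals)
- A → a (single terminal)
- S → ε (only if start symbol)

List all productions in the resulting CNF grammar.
The grammar has no ε-productions or unit productions to eliminate.
S → a B has terminal a in a right-hand side of length ≥ 2: introduce T_a → a and use T_a in place of a.
B → b is already in CNF (single terminal) – keep it.
S → a B becomes S → T_a B.
Resulting CNF grammar (3 productions): T_a → a; B → b; S → T_a B

Final answer: T_a → a; B → b; S → T_a B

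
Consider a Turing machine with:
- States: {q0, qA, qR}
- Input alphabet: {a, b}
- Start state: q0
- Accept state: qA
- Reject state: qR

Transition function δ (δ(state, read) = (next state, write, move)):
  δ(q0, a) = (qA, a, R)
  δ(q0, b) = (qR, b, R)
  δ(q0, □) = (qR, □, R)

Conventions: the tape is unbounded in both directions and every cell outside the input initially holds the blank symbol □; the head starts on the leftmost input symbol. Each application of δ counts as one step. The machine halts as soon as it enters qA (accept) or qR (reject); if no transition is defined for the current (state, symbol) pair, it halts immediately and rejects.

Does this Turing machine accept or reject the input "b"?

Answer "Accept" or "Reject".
Step 0: [q0]b (head at position 0)
Step 1: δ(q0, b) = (qR, b, R)  ⊢  b[qR]□ (head at position 1)
The machine is in qR, so it halts and rejects.

Final answer: Reject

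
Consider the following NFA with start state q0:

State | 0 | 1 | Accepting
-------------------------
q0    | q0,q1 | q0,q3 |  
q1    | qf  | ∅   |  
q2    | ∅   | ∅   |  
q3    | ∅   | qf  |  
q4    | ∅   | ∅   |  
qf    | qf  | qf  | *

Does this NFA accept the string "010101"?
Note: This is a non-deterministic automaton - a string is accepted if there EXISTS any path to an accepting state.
Track the set of states the NFA could be in: start {q0}
Read '0': {q0} → {q0, q1}
Read '1': {q0, q1} → {q0, q3}
Read '0': {q0, q3} → {q0, q1}
Read '1': {q0, q1} → {q0, q3}
Read '0': {q0, q3} → {q0, q1}
Read '1': {q0, q1} → {q0, q3}
Final set {q0, q3} contains no accepting state → rejected.

Final answer: No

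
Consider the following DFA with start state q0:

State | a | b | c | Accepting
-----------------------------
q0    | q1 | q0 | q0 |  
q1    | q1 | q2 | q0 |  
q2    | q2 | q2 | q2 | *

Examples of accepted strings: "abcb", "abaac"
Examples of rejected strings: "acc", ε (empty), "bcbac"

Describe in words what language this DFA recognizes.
strings over {a,b,c} containing 'ab' as substring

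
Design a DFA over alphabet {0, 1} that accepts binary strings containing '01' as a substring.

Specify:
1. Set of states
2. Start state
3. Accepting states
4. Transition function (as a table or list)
One valid DFA (any DFA recognizing the same language is acceptable):
States: {q0, q1, q2}
Start: q0
Accepting: {q2}
Transitions (accepting states marked with *):
State | 0 | 1 | Accepting
-------------------------
q0    | q1 | q0 |  
q1    | q1 | q2 |  
q2    | q2 | q2 | *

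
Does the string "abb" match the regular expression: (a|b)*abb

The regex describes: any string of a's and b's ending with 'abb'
Yes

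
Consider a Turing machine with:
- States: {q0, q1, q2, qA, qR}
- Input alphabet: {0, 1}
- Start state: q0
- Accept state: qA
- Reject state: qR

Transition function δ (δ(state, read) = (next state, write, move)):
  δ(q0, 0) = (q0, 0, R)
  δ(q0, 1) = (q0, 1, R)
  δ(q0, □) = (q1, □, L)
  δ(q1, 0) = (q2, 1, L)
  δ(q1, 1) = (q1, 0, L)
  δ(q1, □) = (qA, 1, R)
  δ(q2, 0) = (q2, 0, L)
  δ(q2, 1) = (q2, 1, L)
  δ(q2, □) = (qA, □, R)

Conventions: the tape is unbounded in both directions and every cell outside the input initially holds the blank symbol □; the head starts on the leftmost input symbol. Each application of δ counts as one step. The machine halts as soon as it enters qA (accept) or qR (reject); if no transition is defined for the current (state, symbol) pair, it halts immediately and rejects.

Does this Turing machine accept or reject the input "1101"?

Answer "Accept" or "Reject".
Step 0: [q0]1101 (head at position 0)
Step 1: δ(q0, 1) = (q0, 1, R)  ⊢  1[q0]101 (head at position 1)
Step 2: δ(q0, 1) = (q0, 1, R)  ⊢  11[q0]01 (head at position 2)
Step 3: δ(q0, 0) = (q0, 0, R)  ⊢  110[q0]1 (head at position 3)
Step 4: δ(q0, 1) = (q0, 1, R)  ⊢  1101[q0]□ (head at position 4)
Step 5: δ(q0, □) = (q1, □, L)  ⊢  110[q1]1□ (head at position 3)
Step 6: δ(q1, 1) = (q1, 0, L)  ⊢  11[q1]00□ (head at position 2)
Step 7: δ(q1, 0) = (q2, 1, L)  ⊢  1[q2]110□ (head at position 1)
Step 8: δ(q2, 1) = (q2, 1, L)  ⊢  [q2]1110□ (head at position 0)
Step 9: δ(q2, 1) = (q2, 1, L)  ⊢  [q2]□1110□ (head at position -1)
Step 10: δ(q2, □) = (qA, □, R)  ⊢  □[qA]1110□ (head at position 0)
The machine is in qA, so it halts and accepts.

Final answer: Accept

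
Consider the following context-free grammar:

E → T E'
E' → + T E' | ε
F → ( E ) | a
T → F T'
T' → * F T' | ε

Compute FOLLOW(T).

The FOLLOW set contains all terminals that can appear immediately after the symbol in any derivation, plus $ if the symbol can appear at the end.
Useful FIRST sets: FIRST(E') = {+, ε}, FIRST(T') = {*, ε} (both E' and T' are nullable).
FOLLOW(E): E is the start symbol → $; E appears in F → ( E ) followed by ')' → FOLLOW(E) = {), $}.
FOLLOW(E'): E' appears at the right end of E → T E' and of E' → + T E', so FOLLOW(E') ⊇ FOLLOW(E) (the second occurrence adds nothing new). FOLLOW(E') = {), $}.
FOLLOW(T): in E → T E' and E' → + T E', T is followed by E': add FIRST(E') minus ε = {+}; since E' is nullable, also add FOLLOW(E) and FOLLOW(E') = {), $}. FOLLOW(T) = {+, ), $}.

Final answer: {$, ), +}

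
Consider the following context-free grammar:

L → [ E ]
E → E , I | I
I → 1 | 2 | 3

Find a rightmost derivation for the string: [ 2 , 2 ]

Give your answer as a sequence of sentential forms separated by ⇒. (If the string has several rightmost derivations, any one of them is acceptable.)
Start with L.
Step 1: the rightmost non-terminal is L; apply L → [ E ]:  [ E ]
Step 2: the rightmost non-terminal is E; apply E → E , I:  [ E , I ]
Step 3: the rightmost non-terminal is I; apply I → 2:  [ E , 2 ]
Step 4: the rightmost non-terminal is E; apply E → I:  [ I , 2 ]
Step 5: the rightmost non-terminal is I; apply I → 2:  [ 2 , 2 ]

Final answer: L ⇒ [ E ] ⇒ [ E , I ] ⇒ [ E , 2 ] ⇒ [ I , 2 ] ⇒ [ 2 , 2 ]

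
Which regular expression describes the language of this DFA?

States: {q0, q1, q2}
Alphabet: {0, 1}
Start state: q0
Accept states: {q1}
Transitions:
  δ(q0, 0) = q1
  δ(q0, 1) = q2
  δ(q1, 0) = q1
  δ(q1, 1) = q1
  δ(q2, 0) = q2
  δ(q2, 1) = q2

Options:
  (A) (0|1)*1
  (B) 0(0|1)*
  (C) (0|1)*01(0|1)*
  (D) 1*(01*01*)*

Testing sample strings against the DFA:
  '0000' -> accepted
  '00100' -> accepted
  '11010' -> rejected
  '010' -> accepted
Checking each option for a counterexample:
  (A) (0|1)*1: '0' is accepted by the DFA but does not match the regex → eliminated
  (B) 0(0|1)*: agrees with the DFA on all strings of length ≤ 4
  (C) (0|1)*01(0|1)*: '0' is accepted by the DFA but does not match the regex → eliminated
  (D) 1*(01*01*)*: ε is rejected by the DFA but matches the regex → eliminated
Only (B) 0(0|1)* is consistent with the DFA.

Final answer: (B) 0(0|1)*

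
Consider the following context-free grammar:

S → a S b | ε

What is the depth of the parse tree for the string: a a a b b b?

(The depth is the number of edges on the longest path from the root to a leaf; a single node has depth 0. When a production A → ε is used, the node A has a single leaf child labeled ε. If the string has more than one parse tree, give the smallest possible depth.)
The only parse tree applies S → a S b 3 times (once per matching a…b pair) and then S → ε.
The S nodes sit at depths 0, 1, …, 3; the innermost S (depth 3) has the single child ε at depth 4.
The terminal leaves a, b are at depths 1..3, so the longest root-to-leaf path is S → S → … → S → ε with 4 edges.
Depth = 4.

Final answer: 4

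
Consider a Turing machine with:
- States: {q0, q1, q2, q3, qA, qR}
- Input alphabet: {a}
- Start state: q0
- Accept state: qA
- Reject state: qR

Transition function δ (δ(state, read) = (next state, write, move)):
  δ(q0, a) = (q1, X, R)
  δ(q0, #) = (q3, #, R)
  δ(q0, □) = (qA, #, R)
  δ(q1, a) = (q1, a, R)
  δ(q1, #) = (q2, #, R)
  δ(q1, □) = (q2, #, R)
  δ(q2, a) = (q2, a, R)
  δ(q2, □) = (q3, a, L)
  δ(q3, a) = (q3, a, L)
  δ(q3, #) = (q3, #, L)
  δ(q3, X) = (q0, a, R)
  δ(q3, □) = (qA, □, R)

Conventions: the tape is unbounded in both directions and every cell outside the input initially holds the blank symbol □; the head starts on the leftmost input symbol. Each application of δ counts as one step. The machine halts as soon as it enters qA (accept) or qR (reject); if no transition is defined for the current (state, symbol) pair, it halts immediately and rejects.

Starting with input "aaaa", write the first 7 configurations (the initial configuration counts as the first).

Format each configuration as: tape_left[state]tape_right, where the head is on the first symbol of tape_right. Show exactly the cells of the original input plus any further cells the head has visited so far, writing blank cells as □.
Step 0: [q0]aaaa (head at position 0)
Step 1: δ(q0, a) = (q1, X, R)  ⊢  X[q1]aaa (head at position 1)
Step 2: δ(q1, a) = (q1, a, R)  ⊢  Xa[q1]aa (head at position 2)
Step 3: δ(q1, a) = (q1, a, R)  ⊢  Xaa[q1]a (head at position 3)
Step 4: δ(q1, a) = (q1, a, R)  ⊢  Xaaa[q1]□ (head at position 4)
Step 5: δ(q1, □) = (q2, #, R)  ⊢  Xaaa#[q2]□ (head at position 5)
Step 6: δ(q2, □) = (q3, a, L)  ⊢  Xaaa[q3]#a (head at position 4)

Final answer: [q0]aaaa ⊢ X[q1]aaa ⊢ Xa[q1]aa ⊢ Xaa[q1]a ⊢ Xaaa[q1]□ ⊢ Xaaa#[q2]□ ⊢ Xaaa[q3]#a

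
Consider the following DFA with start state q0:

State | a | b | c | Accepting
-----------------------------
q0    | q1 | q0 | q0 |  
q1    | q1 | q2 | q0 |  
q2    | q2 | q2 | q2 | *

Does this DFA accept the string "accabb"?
Start in q0.
Read 'a': q0 → q1
Read 'c': q1 → q0
Read 'c': q0 → q0
Read 'a': q0 → q1
Read 'b': q1 → q2
Read 'b': q2 → q2
Final state q2 is accepting, so the string is accepted.

Final answer: Yes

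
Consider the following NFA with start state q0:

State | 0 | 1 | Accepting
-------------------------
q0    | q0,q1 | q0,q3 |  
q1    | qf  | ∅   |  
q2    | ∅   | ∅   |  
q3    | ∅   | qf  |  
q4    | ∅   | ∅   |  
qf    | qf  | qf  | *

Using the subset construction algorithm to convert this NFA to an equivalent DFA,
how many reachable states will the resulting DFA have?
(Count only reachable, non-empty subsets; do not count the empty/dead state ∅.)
Start subset: {q0}
{q0}: on 0 → {q0, q1}, on 1 → {q0, q3}
{q0, q1}: on 0 → {q0, q1, qf}, on 1 → {q0, q3}
{q0, q3}: on 0 → {q0, q1}, on 1 → {q0, q3, qf}
{q0, q1, qf}: on 0 → {q0, q1, qf}, on 1 → {q0, q3, qf}
{q0, q3, qf}: on 0 → {q0, q1, qf}, on 1 → {q0, q3, qf}
Reachable non-empty subsets: {q0}, {q0, q1}, {q0, q3}, {q0, q1, qf}, {q0, q3, qf} — 5 in total.

Final answer: 5 states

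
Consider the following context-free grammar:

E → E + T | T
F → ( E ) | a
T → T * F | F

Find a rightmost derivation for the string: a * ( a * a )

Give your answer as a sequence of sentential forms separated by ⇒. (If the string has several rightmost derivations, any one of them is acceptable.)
Start with E.
Step 1: the rightmost non-terminal is E; apply E → T:  T
Step 2: the rightmost non-terminal is T; apply T → T * F:  T * F
Step 3: the rightmost non-terminal is F; apply F → ( E ):  T * ( E )
Step 4: the rightmost non-terminal is E; apply E → T:  T * ( T )
Step 5: the rightmost non-terminal is T; apply T → T * F:  T * ( T * F )
Step 6: the rightmost non-terminal is F; apply F → a:  T * ( T * a )
Step 7: the rightmost non-terminal is T; apply T → F:  T * ( F * a )
Step 8: the rightmost non-terminal is F; apply F → a:  T * ( a * a )
Step 9: the rightmost non-terminal is T; apply T → F:  F * ( a * a )
Step 10: the rightmost non-terminal is F; apply F → a:  a * ( a * a )

Final answer: E ⇒ T ⇒ T * F ⇒ T * ( E ) ⇒ T * ( T ) ⇒ T * ( T * F ) ⇒ T * ( T * a ) ⇒ T * ( F * a ) ⇒ T * ( a * a ) ⇒ F * ( a * a ) ⇒ a * ( a * a )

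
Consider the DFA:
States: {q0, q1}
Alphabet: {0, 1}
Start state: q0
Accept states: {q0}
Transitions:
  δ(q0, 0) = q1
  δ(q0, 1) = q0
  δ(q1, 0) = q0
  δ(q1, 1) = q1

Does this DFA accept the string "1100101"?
Processing string "1100101":
  q0 --1--> q0
  q0 --1--> q0
  q0 --0--> q1
  q1 --0--> q0
  q0 --1--> q0
  q0 --0--> q1
  q1 --1--> q1
Final state: q1
Accept states: {q0}
q1 is not an accept state, so the string is rejected.

Final answer: No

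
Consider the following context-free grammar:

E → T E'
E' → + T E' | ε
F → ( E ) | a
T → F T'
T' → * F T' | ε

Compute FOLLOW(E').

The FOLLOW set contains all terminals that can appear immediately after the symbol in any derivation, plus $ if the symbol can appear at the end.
Useful FIRST sets: FIRST(E') = {+, ε}, FIRST(T') = {*, ε} (both E' and T' are nullable).
FOLLOW(E): E is the start symbol → $; E appears in F → ( E ) followed by ')' → FOLLOW(E) = {), $}.
FOLLOW(E'): E' appears at the right end of E → T E' and of E' → + T E', so FOLLOW(E') ⊇ FOLLOW(E) (the second occurrence adds nothing new). FOLLOW(E') = {), $}.

Final answer: {$, )}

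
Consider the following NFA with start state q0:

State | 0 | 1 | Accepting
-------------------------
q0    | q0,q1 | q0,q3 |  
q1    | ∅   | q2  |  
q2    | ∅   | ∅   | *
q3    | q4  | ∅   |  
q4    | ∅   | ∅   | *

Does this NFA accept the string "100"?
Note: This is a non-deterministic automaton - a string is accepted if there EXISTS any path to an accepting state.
Track the set of states the NFA could be in: start {q0}
Read '1': {q0} → {q0, q3}
Read '0': {q0, q3} → {q0, q1, q4}
Read '0': {q0, q1, q4} → {q0, q1}
Final set {q0, q1} contains no accepting state → rejected.

Final answer: No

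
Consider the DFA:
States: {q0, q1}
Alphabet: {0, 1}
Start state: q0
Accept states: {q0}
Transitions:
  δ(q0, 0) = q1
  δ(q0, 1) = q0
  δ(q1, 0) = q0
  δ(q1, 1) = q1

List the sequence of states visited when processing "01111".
Starting at q0
Read '0': q0 -> q1
Read '1': q1 -> q1
Read '1': q1 -> q1
Read '1': q1 -> q1
Read '1': q1 -> q1

Final answer: q0 -> q1 -> q1 -> q1 -> q1 -> q1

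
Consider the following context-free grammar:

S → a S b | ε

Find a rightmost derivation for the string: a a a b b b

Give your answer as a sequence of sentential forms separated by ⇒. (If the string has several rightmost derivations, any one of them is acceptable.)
Start with S.
Step 1: the rightmost non-terminal is S; apply S → a S b:  a S b
Step 2: the rightmost non-terminal is S; apply S → a S b:  a a S b b
Step 3: the rightmost non-terminal is S; apply S → a S b:  a a a S b b b
Step 4: the rightmost non-terminal is S; apply S → ε:  a a a b b b

Final answer: S ⇒ a S b ⇒ a a S b b ⇒ a a a S b b b ⇒ a a a b b b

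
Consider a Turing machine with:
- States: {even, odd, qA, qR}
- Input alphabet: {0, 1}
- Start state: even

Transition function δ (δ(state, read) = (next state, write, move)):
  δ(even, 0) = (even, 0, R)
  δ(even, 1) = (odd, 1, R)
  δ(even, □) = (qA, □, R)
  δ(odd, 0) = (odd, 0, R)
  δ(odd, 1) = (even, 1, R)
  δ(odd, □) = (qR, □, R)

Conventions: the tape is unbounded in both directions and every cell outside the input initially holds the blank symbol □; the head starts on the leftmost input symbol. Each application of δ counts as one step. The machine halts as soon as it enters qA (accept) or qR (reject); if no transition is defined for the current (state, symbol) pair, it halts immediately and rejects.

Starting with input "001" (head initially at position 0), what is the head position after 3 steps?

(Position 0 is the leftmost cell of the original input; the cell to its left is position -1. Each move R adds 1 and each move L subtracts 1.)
Step 0: [even]001 (head at position 0)
Step 1: δ(even, 0) = (even, 0, R)  ⊢  0[even]01 (head at position 1)
Step 2: δ(even, 0) = (even, 0, R)  ⊢  00[even]1 (head at position 2)
Step 3: δ(even, 1) = (odd, 1, R)  ⊢  001[odd]□ (head at position 3)
Head position after 3 steps: 3

Final answer: Position 3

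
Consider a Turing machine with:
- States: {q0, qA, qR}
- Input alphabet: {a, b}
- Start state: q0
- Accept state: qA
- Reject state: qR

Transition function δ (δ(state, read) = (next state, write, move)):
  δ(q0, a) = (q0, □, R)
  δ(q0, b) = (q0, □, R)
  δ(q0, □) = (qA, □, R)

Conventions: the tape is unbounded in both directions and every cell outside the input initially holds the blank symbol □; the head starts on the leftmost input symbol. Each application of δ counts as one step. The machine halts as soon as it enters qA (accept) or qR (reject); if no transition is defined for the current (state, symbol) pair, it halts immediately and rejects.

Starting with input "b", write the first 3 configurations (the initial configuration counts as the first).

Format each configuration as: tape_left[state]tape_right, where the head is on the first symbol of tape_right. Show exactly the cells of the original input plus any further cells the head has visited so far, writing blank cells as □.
Step 0: [q0]b (head at position 0)
Step 1: δ(q0, b) = (q0, □, R)  ⊢  □[q0]□ (head at position 1)
Step 2: δ(q0, □) = (qA, □, R)  ⊢  □□[qA]□ (head at position 2)

Final answer: [q0]b ⊢ □[q0]□ ⊢ □□[qA]□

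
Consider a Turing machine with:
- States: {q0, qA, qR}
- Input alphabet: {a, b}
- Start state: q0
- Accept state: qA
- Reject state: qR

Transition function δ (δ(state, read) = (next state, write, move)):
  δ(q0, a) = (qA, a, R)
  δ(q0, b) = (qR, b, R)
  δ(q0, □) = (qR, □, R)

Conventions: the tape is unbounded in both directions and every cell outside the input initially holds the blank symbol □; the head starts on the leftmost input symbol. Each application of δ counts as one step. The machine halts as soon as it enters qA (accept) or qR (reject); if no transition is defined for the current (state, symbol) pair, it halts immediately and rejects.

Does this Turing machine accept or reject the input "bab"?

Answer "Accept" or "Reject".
Step 0: [q0]bab (head at position 0)
Step 1: δ(q0, b) = (qR, b, R)  ⊢  b[qR]ab (head at position 1)
The machine is in qR, so it halts and rejects.

Final answer: Reject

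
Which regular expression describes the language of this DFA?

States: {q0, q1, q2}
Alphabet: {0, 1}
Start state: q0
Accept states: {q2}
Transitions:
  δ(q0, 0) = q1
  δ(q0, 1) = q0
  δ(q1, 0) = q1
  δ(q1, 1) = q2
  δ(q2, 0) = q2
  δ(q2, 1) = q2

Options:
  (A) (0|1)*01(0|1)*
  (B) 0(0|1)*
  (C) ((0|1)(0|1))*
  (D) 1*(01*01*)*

Testing sample strings against the DFA:
  '10' -> rejected
  '1000' -> rejected
  '0010' -> accepted
  '1100' -> rejected
Checking each option for a counterexample:
  (A) (0|1)*01(0|1)*: agrees with the DFA on all strings of length ≤ 4
  (B) 0(0|1)*: '0' is rejected by the DFA but matches the regex → eliminated
  (C) ((0|1)(0|1))*: ε is rejected by the DFA but matches the regex → eliminated
  (D) 1*(01*01*)*: ε is rejected by the DFA but matches the regex → eliminated
Only (A) (0|1)*01(0|1)* is consistent with the DFA.

Final answer: (A) (0|1)*01(0|1)*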